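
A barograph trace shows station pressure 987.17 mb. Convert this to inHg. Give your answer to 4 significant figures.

29.15 inHg

1 mb = 0.02953 inHg, so 987.17 × 0.02953 = 29.15 inHg.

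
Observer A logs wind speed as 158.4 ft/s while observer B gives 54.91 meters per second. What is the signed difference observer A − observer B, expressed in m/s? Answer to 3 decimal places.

observer A: 158.4 ft/s = 48.28032 m/s.
Difference: 48.28032 − 54.91000 = -6.630 m/s.

-6.630 m/s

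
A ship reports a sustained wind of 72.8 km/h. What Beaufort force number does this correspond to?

Beaufort force 8

72.8 km/h = 20.2 m/s, which is Beaufort 8 (gale, 17.2–20.7 m/s).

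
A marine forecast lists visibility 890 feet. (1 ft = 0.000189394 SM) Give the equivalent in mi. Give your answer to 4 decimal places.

1 ft = 0.000189394 SM, so 890 × 0.000189394 = 0.1686 SM.

0.1686 SM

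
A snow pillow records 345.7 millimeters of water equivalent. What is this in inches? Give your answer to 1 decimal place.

1 mm = 0.0393701 in, so 345.7 × 0.0393701 = 13.6 in.

13.6 in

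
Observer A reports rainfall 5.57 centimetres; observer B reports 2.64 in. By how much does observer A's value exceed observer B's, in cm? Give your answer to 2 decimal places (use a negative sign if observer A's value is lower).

-1.14 cm

observer B: 2.64 in = 6.7056 cm.
Difference: 5.5700 − 6.7056 = -1.14 cm.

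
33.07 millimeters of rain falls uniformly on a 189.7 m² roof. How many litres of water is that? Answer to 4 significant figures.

6273 litres

1 mm over 1 m² is 1 L, so volume = 33.07 × 189.7 = 6273.379 L ≈ 6273 L.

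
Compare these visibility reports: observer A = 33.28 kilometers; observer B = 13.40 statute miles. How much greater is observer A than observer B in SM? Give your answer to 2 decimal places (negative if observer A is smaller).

observer A: 33.28 km = 20.6792 SM.
Difference: 20.6792 − 13.4000 = 7.28 SM.

7.28 SM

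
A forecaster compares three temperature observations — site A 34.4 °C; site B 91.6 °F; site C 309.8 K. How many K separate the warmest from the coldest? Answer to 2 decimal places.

3.54 K

site B: 91.6 °F = 33.111 °C.
site C: 309.8 K = 36.650 °C.
Spread: 36.650 − 33.111 = 3.539 °C.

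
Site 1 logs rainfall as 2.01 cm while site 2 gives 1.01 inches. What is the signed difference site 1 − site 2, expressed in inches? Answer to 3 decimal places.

-0.219 in

site 1: 2.01 cm = 0.79134 in.
Difference: 0.79134 − 1.01000 = -0.219 in.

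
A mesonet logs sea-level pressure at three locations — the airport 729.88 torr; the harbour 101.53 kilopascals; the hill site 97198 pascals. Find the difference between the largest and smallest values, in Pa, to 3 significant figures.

the airport: 729.88 mmHg = 97309.34 Pa.
the harbour: 101.53 kPa = 101530.00 Pa.
Spread: 101530.00 − 97198.00 = 4330 Pa.

4330 Pa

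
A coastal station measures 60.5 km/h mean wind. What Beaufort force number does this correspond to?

Beaufort force 7

60.5 km/h = 16.8 m/s, which is Beaufort 7 (near gale, 13.9–17.1 m/s).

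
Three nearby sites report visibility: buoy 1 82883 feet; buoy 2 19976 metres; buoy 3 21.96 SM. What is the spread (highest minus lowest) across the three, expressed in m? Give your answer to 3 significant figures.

buoy 1: 82883 ft = 25262.74 m.
buoy 3: 21.96 SM = 35341.19 m.
Spread: 35341.19 − 19976.00 = 15400 m.

15400 m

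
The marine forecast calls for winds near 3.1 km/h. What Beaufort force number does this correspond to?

3.1 km/h = 0.9 m/s, which is Beaufort 1 (light air, 0.3–1.5 m/s).

Beaufort force 1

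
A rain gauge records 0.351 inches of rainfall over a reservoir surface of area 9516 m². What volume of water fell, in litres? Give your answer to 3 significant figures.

84800 litres

Depth: 0.351 in × 25.4 = 8.9154 mm.
1 mm over 1 m² is 1 L, so volume = 8.9154 × 9516 = 84838.946 L ≈ 84800 L.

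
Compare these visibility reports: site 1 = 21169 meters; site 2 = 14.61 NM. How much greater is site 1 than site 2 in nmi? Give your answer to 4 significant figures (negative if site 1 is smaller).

-3.180 nmi

site 1: 21169 m = 11.43035 nmi.
Difference: 11.43035 − 14.61000 = -3.180 nmi.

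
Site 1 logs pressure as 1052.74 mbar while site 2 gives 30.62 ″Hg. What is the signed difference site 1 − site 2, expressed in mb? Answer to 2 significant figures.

16 mb

site 2: 30.62 inHg = 1036.91 mb.
Difference: 1052.74 − 1036.91 = 16 mb.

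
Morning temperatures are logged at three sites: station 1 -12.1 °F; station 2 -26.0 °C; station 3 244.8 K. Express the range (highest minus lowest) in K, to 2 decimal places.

station 1: -12.1 °F = -24.500 °C.
station 3: 244.8 K = -28.350 °C.
Spread: (-24.500) − (-28.350) = 3.850 °C.

3.85 K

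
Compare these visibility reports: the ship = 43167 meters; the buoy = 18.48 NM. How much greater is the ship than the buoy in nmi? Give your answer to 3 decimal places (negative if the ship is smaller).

the ship: 43167 m = 23.30832 nmi.
Difference: 23.30832 − 18.48000 = 4.828 nmi.

4.828 nmi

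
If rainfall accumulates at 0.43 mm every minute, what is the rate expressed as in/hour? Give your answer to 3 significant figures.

0.43 mm/minute × 0.0393701 in/mm × 60 minute/hour = 1.02 in/hour.

1.02 in/hour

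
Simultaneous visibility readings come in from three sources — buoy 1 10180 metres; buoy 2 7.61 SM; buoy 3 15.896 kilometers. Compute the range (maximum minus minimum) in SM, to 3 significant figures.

3.55 SM

buoy 1: 10180 m = 6.3256 SM.
buoy 3: 15.896 km = 9.8773 SM.
Spread: 9.8773 − 6.3256 = 3.55 SM.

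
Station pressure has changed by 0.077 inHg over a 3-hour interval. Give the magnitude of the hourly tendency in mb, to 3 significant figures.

0.077 inHg / 3 h × 33.8639 mb/inHg = 0.869 mb/h.

0.869 mb per hour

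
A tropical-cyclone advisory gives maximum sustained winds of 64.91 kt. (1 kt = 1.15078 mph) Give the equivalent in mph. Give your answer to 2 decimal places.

74.70 mph

1 kt = 1.15078 mph, so 64.91 × 1.15078 = 74.70 mph.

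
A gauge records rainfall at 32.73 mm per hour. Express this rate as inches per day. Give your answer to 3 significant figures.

32.73 mm/hour × 0.0393701 in/mm × 24 hour/day = 30.9 in/day.

30.9 in/day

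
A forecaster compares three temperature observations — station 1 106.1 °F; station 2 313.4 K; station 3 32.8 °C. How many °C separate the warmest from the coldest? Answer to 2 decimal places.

8.37 °C

station 1: 106.1 °F = 41.167 °C.
station 2: 313.4 K = 40.250 °C.
Spread: 41.167 − 32.800 = 8.367 °C.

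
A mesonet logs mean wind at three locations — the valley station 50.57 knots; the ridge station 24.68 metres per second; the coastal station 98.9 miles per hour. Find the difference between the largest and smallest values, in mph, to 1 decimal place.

the valley station: 50.57 kt = 58.195 mph.
the ridge station: 24.68 m/s = 55.208 mph.
Spread: 98.900 − 55.208 = 43.7 mph.

43.7 mph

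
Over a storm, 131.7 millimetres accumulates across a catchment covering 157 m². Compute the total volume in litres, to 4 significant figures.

20680 litres

1 mm over 1 m² is 1 L, so volume = 131.7 × 157 = 20676.9 L ≈ 20680 L.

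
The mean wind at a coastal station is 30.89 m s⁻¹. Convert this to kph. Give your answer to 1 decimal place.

1 m/s = 3.6 km/h, so 30.89 × 3.6 = 111.2 km/h.

111.2 km/h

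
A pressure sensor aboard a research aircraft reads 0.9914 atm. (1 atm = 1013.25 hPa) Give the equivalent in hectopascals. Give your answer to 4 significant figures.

1005 hPa

1 atm = 1013.25 hPa, so 0.9914 × 1013.25 = 1005 hPa.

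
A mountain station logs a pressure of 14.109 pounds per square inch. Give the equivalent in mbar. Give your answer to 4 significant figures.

1 psi = 68.9476 mb, so 14.109 × 68.9476 = 972.8 mb.

972.8 mb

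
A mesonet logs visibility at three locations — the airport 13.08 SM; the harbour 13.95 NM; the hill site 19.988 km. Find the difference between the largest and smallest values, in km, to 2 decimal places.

the airport: 13.08 SM = 21.0502 km.
the harbour: 13.95 nmi = 25.8354 km.
Spread: 25.8354 − 19.9880 = 5.85 km.

5.85 km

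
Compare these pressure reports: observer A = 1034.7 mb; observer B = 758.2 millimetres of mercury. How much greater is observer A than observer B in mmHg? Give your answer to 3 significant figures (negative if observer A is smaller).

17.9 mmHg

observer A: 1034.7 mb = 776.089 mmHg.
Difference: 776.089 − 758.200 = 17.9 mmHg.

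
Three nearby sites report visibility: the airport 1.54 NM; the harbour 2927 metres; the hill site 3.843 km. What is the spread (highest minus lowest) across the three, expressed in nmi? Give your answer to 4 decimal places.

the harbour: 2927 m = 1.580454 nmi.
the hill site: 3.843 km = 2.075054 nmi.
Spread: 2.075054 − 1.540000 = 0.5351 nmi.

0.5351 nmi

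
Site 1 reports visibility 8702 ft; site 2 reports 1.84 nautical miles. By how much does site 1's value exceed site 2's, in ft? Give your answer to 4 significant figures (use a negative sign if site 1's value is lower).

site 2: 1.84 nmi = 11180.05 ft.
Difference: 8702.00 − 11180.05 = -2478 ft.

-2478 ft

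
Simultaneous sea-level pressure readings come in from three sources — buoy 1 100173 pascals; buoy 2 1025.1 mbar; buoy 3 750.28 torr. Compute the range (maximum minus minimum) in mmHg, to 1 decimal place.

buoy 1: 100173 Pa = 751.359 mmHg.
buoy 2: 1025.1 mb = 768.888 mmHg.
Spread: 768.888 − 750.280 = 18.6 mmHg.

18.6 mmHg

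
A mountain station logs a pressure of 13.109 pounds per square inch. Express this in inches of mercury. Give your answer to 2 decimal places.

26.69 inHg

1 psi = 2.03602 inHg, so 13.109 × 2.03602 = 26.69 inHg.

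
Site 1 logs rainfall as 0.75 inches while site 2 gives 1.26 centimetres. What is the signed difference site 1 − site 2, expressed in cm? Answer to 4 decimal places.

site 1: 0.75 in = 1.905000 cm.
Difference: 1.905000 − 1.260000 = 0.6450 cm.

0.6450 cm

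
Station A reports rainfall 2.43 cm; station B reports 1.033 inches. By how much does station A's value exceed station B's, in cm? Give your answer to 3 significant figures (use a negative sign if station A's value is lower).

-0.194 cm

station B: 1.033 in = 2.62382 cm.
Difference: 2.43000 − 2.62382 = -0.194 cm.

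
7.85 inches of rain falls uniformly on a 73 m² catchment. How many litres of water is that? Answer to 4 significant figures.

14560 litres

Depth: 7.85 in × 25.4 = 199.39 mm.
1 mm over 1 m² is 1 L, so volume = 199.39 × 73 = 14555.47 L ≈ 14560 L.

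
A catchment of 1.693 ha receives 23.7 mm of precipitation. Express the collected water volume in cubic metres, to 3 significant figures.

401 cubic metres

Area: 1.693 ha = 16930 m².
1 mm over 1 m² is 1 L, so volume = 23.7 × 16930 = 401241 L = 401 m³.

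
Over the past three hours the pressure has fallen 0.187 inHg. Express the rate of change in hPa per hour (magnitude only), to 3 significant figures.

0.187 inHg / 3 h × 33.8639 hPa/inHg = 2.11 hPa/h.

2.11 hPa per hour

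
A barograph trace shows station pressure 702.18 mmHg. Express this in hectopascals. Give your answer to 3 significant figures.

1 mmHg = 1.33322 hPa, so 702.18 × 1.33322 = 936 hPa.

936 hPa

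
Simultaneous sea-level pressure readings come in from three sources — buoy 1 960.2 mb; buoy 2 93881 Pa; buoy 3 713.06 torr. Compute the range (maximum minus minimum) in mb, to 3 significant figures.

21.4 mb

buoy 2: 93881 Pa = 938.810 mb.
buoy 3: 713.06 mmHg = 950.669 mb.
Spread: 960.200 − 938.810 = 21.4 mb.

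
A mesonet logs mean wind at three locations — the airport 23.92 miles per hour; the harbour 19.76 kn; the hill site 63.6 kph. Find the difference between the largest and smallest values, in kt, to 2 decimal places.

the airport: 23.92 mph = 20.7859 kt.
the hill site: 63.6 km/h = 34.3413 kt.
Spread: 34.3413 − 19.7600 = 14.58 kt.

14.58 kt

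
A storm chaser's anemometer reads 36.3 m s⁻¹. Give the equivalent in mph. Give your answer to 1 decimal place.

1 m/s = 2.23694 mph, so 36.3 × 2.23694 = 81.2 mph.

81.2 mph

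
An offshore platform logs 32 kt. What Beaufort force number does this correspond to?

32 kt lies in the Beaufort 7 band (near gale, 28–33 kt).

Beaufort force 7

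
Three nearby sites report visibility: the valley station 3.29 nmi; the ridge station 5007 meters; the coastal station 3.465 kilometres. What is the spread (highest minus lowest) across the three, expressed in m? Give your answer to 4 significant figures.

2628 m

the valley station: 3.29 nmi = 6093.08 m.
the coastal station: 3.465 km = 3465.00 m.
Spread: 6093.08 − 3465.00 = 2628 m.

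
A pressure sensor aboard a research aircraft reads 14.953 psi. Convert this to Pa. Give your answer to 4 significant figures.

1 psi = 6894.76 Pa, so 14.953 × 6894.76 = 103100 Pa.

103100 Pa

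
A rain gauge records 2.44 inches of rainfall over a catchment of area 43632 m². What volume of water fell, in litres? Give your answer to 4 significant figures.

2704000 litres

Depth: 2.44 in × 25.4 = 61.976 mm.
1 mm over 1 m² is 1 L, so volume = 61.976 × 43632 = 2704136.8 L ≈ 2704000 L.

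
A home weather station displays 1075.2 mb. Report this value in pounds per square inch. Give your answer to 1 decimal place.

1 mb = 0.0145038 psi, so 1075.2 × 0.0145038 = 15.6 psi.

15.6 psi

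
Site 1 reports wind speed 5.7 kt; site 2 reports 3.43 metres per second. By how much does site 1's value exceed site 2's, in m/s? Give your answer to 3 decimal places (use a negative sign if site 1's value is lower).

-0.498 m/s

site 1: 5.7 kt = 2.93233 m/s.
Difference: 2.93233 − 3.43000 = -0.498 m/s.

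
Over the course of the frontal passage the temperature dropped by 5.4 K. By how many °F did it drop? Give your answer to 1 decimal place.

A change of 1 °C equals a change of 1.8 °F: Δ°F = 5.4 × 1.8 = 9.7 °F.

9.7 °F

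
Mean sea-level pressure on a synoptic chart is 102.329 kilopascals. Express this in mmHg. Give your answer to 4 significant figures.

767.5 mmHg

1 kPa = 7.50062 mmHg, so 102.329 × 7.50062 = 767.5 mmHg.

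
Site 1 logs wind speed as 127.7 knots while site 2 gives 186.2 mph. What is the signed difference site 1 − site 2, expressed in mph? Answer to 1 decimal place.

-39.2 mph

site 1: 127.7 kt = 146.955 mph.
Difference: 146.955 − 186.200 = -39.2 mph.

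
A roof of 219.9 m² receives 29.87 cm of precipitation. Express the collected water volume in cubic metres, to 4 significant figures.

65.68 cubic metres

Depth: 29.87 cm × 10 = 298.7 mm.
1 mm over 1 m² is 1 L, so volume = 298.7 × 219.9 = 65684.13 L = 65.68 m³.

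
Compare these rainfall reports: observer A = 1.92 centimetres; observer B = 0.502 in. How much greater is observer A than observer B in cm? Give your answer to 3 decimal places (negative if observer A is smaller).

observer B: 0.502 in = 1.27508 cm.
Difference: 1.92000 − 1.27508 = 0.645 cm.

0.645 cm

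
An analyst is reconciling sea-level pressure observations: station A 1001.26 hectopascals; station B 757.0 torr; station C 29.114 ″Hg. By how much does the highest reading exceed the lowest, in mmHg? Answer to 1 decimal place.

17.5 mmHg

station A: 1001.26 hPa = 751.007 mmHg.
station C: 29.114 inHg = 739.496 mmHg.
Spread: 757.000 − 739.496 = 17.5 mmHg.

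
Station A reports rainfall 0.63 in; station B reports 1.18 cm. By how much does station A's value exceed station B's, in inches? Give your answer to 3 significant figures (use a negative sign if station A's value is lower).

station B: 1.18 cm = 0.46457 in.
Difference: 0.63000 − 0.46457 = 0.165 in.

0.165 in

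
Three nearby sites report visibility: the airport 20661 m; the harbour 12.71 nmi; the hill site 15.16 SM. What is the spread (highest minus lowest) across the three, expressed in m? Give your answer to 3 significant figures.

the harbour: 12.71 nmi = 23538.92 m.
the hill site: 15.16 SM = 24397.66 m.
Spread: 24397.66 − 20661.00 = 3740 m.

3740 m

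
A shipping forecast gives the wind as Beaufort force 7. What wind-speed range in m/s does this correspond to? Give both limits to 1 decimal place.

13.9 to 17.1 m/s

Beaufort 7 (near gale) spans 13.9–17.1 m/s.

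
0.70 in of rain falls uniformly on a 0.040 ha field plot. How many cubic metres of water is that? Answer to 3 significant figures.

7.11 cubic metres

Depth: 0.70 in × 25.4 = 17.78 mm.
Area: 0.040 ha = 400 m².
1 mm over 1 m² is 1 L, so volume = 17.78 × 400 = 7112 L = 7.11 m³.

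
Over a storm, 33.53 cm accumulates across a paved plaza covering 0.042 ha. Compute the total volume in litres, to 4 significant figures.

140800 litres

Depth: 33.53 cm × 10 = 335.3 mm.
Area: 0.042 ha = 420 m².
1 mm over 1 m² is 1 L, so volume = 335.3 × 420 = 140826 L ≈ 140800 L.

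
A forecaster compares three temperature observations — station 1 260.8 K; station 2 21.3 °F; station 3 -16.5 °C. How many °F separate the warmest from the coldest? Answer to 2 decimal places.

station 1: 260.8 K = -12.350 °C.
station 2: 21.3 °F = -5.944 °C.
Spread: (-5.944) − (-16.500) = 10.556 °C = 19.00 °F.

19.00 °F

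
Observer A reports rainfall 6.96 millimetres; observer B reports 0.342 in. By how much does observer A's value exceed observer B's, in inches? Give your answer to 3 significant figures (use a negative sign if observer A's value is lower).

-0.0680 in

observer A: 6.96 mm = 0.274016 in.
Difference: 0.274016 − 0.342000 = -0.0680 in.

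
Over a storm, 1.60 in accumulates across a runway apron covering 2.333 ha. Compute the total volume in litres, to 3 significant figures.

Depth: 1.60 in × 25.4 = 40.64 mm.
Area: 2.333 ha = 23330 m².
1 mm over 1 m² is 1 L, so volume = 40.64 × 23330 = 948131.2 L ≈ 948000 L.

948000 litres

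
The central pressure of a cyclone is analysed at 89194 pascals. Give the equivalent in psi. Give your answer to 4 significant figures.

12.94 psi

1 Pa = 0.000145038 psi, so 89194 × 0.000145038 = 12.94 psi.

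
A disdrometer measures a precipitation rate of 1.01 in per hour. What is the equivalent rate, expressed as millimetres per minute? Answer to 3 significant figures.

0.428 mm/minute

1.01 in/hour × 25.4 mm/in × 0.0166667 hour/minute = 0.428 mm/minute.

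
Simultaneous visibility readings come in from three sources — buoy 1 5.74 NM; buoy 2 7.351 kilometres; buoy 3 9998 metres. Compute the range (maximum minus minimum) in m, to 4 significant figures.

buoy 1: 5.74 nmi = 10630.48 m.
buoy 2: 7.351 km = 7351.00 m.
Spread: 10630.48 − 7351.00 = 3279 m.

3279 m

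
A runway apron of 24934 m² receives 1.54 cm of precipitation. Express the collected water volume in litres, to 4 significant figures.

Depth: 1.54 cm × 10 = 15.4 mm.
1 mm over 1 m² is 1 L, so volume = 15.4 × 24934 = 383983.6 L ≈ 384000 L.

384000 litres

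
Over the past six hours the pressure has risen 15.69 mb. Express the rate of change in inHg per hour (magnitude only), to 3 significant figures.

0.0772 inHg per hour

15.69 mb / 6 h × 0.02953 inHg/mb = 0.0772 inHg/h.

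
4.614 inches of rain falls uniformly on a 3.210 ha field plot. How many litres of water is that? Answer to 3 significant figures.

Depth: 4.614 in × 25.4 = 117.1956 mm.
Area: 3.210 ha = 32100 m².
1 mm over 1 m² is 1 L, so volume = 117.1956 × 32100 = 3761978.8 L ≈ 3760000 L.

3760000 litres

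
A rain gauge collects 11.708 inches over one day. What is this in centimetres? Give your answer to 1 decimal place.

29.7 cm

1 in = 2.54 cm, so 11.708 × 2.54 = 29.7 cm.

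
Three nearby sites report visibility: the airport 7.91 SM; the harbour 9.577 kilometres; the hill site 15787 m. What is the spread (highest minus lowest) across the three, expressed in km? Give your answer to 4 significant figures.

the airport: 7.91 SM = 12.72991 km.
the hill site: 15787 m = 15.78700 km.
Spread: 15.78700 − 9.57700 = 6.210 km.

6.210 km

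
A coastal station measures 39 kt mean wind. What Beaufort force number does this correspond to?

Beaufort force 8

39 kt lies in the Beaufort 8 band (gale, 34–40 kt).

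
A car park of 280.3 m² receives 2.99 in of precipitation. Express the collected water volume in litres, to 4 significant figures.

21290 litres

Depth: 2.99 in × 25.4 = 75.946 mm.
1 mm over 1 m² is 1 L, so volume = 75.946 × 280.3 = 21287.664 L ≈ 21290 L.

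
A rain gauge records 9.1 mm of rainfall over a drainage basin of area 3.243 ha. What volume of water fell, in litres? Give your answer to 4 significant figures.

Area: 3.243 ha = 32430 m².
1 mm over 1 m² is 1 L, so volume = 9.1 × 32430 = 295113 L ≈ 295100 L.

295100 litres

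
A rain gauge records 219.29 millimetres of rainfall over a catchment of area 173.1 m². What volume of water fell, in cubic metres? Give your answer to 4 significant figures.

1 mm over 1 m² is 1 L, so volume = 219.29 × 173.1 = 37959.099 L = 37.96 m³.

37.96 cubic metres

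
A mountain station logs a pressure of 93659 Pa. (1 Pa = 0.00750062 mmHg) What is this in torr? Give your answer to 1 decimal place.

702.5 mmHg

1 Pa = 0.00750062 mmHg, so 93659 × 0.00750062 = 702.5 mmHg.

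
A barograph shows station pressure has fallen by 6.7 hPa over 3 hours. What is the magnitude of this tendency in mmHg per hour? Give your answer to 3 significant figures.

6.7 hPa / 3 h × 0.750062 mmHg/hPa = 1.68 mmHg/h.

1.68 mmHg per hour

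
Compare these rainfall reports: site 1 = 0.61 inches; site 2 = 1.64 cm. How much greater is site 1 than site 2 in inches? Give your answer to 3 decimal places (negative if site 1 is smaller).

-0.036 in

site 2: 1.64 cm = 0.64567 in.
Difference: 0.61000 − 0.64567 = -0.036 in.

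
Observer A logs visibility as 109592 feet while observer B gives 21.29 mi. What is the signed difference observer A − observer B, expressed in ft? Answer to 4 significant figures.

observer B: 21.29 SM = 112411.20 ft.
Difference: 109592.00 − 112411.20 = -2819 ft.

-2819 ft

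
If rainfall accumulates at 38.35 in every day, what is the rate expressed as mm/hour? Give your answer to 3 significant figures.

38.35 in/day × 25.4 mm/in × 0.0416667 day/hour = 40.6 mm/hour.

40.6 mm/hour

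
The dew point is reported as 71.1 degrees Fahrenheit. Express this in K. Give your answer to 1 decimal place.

First to °C: 21.72 °C.
Then to K: 294.9 K.

294.9 K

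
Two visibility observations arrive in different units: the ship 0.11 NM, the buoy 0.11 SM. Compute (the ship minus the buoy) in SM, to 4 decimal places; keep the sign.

the ship: 0.11 nmi = 0.126586 SM.
Difference: 0.126586 − 0.110000 = 0.0166 SM.

0.0166 SM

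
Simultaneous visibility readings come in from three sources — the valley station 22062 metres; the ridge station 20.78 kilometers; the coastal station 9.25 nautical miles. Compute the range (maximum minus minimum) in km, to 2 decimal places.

4.93 km

the valley station: 22062 m = 22.0620 km.
the coastal station: 9.25 nmi = 17.1310 km.
Spread: 22.0620 − 17.1310 = 4.93 km.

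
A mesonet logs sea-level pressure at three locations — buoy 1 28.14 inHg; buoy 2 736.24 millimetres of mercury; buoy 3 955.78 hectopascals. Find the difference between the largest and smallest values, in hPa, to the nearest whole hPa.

buoy 1: 28.14 inHg = 952.93 hPa.
buoy 2: 736.24 mmHg = 981.57 hPa.
Spread: 981.57 − 952.93 = 29 hPa.

29 hPa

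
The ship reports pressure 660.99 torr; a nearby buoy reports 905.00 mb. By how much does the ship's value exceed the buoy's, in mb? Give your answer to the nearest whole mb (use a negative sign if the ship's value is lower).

-24 mb

the ship: 660.99 mmHg = 881.25 mb.
Difference: 881.25 − 905.00 = -24 mb.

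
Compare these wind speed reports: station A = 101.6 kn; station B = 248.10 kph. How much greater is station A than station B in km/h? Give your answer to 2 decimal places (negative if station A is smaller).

-59.94 km/h

station A: 101.6 kt = 188.1632 km/h.
Difference: 188.1632 − 248.1000 = -59.94 km/h.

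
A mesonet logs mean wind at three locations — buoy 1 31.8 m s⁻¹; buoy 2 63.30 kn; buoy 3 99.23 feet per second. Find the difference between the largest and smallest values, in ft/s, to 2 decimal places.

buoy 1: 31.8 m/s = 104.3307 ft/s.
buoy 2: 63.30 kt = 106.8384 ft/s.
Spread: 106.8384 − 99.2300 = 7.61 ft/s.

7.61 ft/s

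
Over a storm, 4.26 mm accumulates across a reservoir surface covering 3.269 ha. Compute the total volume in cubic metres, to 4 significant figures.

Area: 3.269 ha = 32690 m².
1 mm over 1 m² is 1 L, so volume = 4.26 × 32690 = 139259.4 L = 139.3 m³.

139.3 cubic metres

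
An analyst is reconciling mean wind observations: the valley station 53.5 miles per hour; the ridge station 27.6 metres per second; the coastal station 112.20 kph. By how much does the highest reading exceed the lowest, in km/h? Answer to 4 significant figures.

26.10 km/h

the valley station: 53.5 mph = 86.0999 km/h.
the ridge station: 27.6 m/s = 99.3600 km/h.
Spread: 112.2000 − 86.0999 = 26.10 km/h.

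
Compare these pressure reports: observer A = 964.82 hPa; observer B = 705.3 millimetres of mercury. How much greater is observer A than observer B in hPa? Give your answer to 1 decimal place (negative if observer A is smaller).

observer B: 705.3 mmHg = 940.323 hPa.
Difference: 964.820 − 940.323 = 24.5 hPa.

24.5 hPa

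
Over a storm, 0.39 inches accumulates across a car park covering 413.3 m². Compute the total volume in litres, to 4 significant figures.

4094 litres

Depth: 0.39 in × 25.4 = 9.906 mm.
1 mm over 1 m² is 1 L, so volume = 9.906 × 413.3 = 4094.1498 L ≈ 4094 L.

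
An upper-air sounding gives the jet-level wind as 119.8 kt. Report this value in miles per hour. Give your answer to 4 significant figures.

137.9 mph

1 kt = 1.15078 mph, so 119.8 × 1.15078 = 137.9 mph.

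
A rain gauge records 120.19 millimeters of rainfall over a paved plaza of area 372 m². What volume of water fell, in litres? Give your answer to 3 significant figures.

44700 litres

1 mm over 1 m² is 1 L, so volume = 120.19 × 372 = 44710.68 L ≈ 44700 L.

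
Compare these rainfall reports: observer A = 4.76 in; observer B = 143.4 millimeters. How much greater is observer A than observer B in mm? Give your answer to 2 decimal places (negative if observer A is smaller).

-22.50 mm

observer A: 4.76 in = 120.9040 mm.
Difference: 120.9040 − 143.4000 = -22.50 mm.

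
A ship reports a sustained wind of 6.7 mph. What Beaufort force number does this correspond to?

Beaufort force 2

6.7 mph = 3.0 m/s, which is Beaufort 2 (light breeze, 1.6–3.3 m/s).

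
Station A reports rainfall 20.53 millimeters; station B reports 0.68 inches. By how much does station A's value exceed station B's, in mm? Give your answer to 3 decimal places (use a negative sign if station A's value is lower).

3.258 mm

station B: 0.68 in = 17.27200 mm.
Difference: 20.53000 − 17.27200 = 3.258 mm.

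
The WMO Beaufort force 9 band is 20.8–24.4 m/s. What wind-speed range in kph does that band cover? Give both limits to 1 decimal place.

74.9 to 87.8 km/h

20.8–24.4 m/s × 3.6 = 74.9–87.8 km/h.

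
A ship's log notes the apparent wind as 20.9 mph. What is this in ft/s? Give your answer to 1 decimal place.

1 mph = 1.46667 ft/s, so 20.9 × 1.46667 = 30.7 ft/s.

30.7 ft/s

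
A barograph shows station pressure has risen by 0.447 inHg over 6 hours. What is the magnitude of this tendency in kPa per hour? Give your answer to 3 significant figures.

0.252 kPa per hour

0.447 inHg / 6 h × 3.38639 kPa/inHg = 0.252 kPa/h.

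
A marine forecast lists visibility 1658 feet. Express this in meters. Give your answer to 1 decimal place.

1 ft = 0.3048 m, so 1658 × 0.3048 = 505.4 m.

505.4 m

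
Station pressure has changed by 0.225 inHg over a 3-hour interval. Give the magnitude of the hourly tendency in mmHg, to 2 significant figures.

0.225 inHg / 3 h × 25.4 mmHg/inHg = 1.9 mmHg/h.

1.9 mmHg per hour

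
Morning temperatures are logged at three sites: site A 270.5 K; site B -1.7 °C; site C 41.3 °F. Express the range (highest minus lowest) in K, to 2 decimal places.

site A: 270.5 K = -2.650 °C.
site C: 41.3 °F = 5.167 °C.
Spread: 5.167 − (-2.650) = 7.817 °C.

7.82 K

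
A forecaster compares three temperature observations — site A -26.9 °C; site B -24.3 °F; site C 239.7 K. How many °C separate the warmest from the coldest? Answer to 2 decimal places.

site B: -24.3 °F = -31.278 °C.
site C: 239.7 K = -33.450 °C.
Spread: (-26.900) − (-33.450) = 6.550 °C.

6.55 °C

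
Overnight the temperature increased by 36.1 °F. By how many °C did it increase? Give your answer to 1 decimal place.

Converting a difference, only the 9/5 scale factor applies: Δ°C = 36.1 × 0.5556 = 20.1 °C.

20.1 °C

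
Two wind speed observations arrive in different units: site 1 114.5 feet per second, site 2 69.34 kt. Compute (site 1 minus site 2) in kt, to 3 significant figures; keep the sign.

site 1: 114.5 ft/s = 67.8394 kt.
Difference: 67.8394 − 69.3400 = -1.50 kt.

-1.50 kt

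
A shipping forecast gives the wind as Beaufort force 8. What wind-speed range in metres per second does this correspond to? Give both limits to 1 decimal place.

Beaufort 8 (gale) spans 17.2–20.7 m/s.

17.2 to 20.7 m/s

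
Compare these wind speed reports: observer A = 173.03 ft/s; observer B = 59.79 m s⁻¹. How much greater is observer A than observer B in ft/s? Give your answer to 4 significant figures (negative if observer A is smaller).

observer B: 59.79 m/s = 196.1614 ft/s.
Difference: 173.0300 − 196.1614 = -23.13 ft/s.

-23.13 ft/s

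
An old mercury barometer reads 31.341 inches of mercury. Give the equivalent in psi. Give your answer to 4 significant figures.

15.39 psi

1 inHg = 0.491154 psi, so 31.341 × 0.491154 = 15.39 psi.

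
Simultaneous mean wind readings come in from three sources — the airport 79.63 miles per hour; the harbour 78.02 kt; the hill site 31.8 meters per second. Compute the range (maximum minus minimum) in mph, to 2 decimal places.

18.65 mph

the harbour: 78.02 kt = 89.7838 mph.
the hill site: 31.8 m/s = 71.1346 mph.
Spread: 89.7838 − 71.1346 = 18.65 mph.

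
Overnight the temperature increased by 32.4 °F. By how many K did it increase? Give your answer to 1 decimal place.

18.0 K

Converting a difference, only the 9/5 scale factor applies: ΔK = 32.4 × 0.5556 = 18.0 K.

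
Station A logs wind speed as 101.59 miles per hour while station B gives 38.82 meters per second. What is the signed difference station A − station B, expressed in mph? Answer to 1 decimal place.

14.8 mph

station B: 38.82 m/s = 86.838 mph.
Difference: 101.590 − 86.838 = 14.8 mph.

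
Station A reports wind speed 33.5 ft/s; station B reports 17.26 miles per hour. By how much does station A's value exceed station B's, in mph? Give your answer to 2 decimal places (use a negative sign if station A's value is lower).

station A: 33.5 ft/s = 22.8409 mph.
Difference: 22.8409 − 17.2600 = 5.58 mph.

5.58 mph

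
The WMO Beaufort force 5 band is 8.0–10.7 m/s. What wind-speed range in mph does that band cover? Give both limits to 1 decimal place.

17.9 to 23.9 mph

8.0–10.7 m/s × 2.237 = 17.9–23.9 mph.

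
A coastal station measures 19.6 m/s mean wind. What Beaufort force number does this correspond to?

19.6 m/s lies in the Beaufort 8 band (gale, 17.2–20.7 m/s).

Beaufort force 8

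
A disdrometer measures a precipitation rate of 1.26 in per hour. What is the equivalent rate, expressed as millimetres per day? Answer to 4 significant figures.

1.26 in/hour × 25.4 mm/in × 24 hour/day = 768.1 mm/day.

768.1 mm/day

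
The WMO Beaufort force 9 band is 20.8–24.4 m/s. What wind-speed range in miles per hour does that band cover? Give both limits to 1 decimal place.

46.5 to 54.6 mph

20.8–24.4 m/s × 2.237 = 46.5–54.6 mph.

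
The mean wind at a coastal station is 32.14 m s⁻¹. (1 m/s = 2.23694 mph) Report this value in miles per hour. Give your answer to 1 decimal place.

71.9 mph

1 m/s = 2.23694 mph, so 32.14 × 2.23694 = 71.9 mph.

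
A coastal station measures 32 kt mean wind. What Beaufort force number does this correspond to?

32 kt lies in the Beaufort 7 band (near gale, 28–33 kt).

Beaufort force 7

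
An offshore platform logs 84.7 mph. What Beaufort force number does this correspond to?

Beaufort force 12

84.7 mph = 37.9 m/s, which is Beaufort 12 (hurricane force, ≥32.7 m/s).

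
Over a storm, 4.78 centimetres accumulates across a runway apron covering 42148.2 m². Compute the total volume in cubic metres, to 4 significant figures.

2015 cubic metres

Depth: 4.78 cm × 10 = 47.8 mm.
1 mm over 1 m² is 1 L, so volume = 47.8 × 42148.2 = 2014684 L = 2015 m³.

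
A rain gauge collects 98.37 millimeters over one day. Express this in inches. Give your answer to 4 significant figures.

1 mm = 0.0393701 in, so 98.37 × 0.0393701 = 3.873 in.

3.873 in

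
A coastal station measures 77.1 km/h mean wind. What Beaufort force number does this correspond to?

Beaufort force 9

77.1 km/h = 21.4 m/s, which is Beaufort 9 (strong gale, 20.8–24.4 m/s).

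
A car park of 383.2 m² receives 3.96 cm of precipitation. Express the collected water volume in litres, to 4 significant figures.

15170 litres

Depth: 3.96 cm × 10 = 39.6 mm.
1 mm over 1 m² is 1 L, so volume = 39.6 × 383.2 = 15174.72 L ≈ 15170 L.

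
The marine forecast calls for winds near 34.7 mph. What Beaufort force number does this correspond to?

34.7 mph = 15.5 m/s, which is Beaufort 7 (near gale, 13.9–17.1 m/s).

Beaufort force 7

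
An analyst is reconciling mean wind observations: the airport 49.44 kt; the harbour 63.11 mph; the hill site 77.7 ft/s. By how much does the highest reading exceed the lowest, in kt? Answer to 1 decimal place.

the harbour: 63.11 mph = 54.841 kt.
the hill site: 77.7 ft/s = 46.036 kt.
Spread: 54.841 − 46.036 = 8.8 kt.

8.8 kt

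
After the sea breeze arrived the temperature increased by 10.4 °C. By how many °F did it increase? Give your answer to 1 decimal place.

18.7 °F

Converting a difference, only the 9/5 scale factor applies: Δ°F = 10.4 × 1.8 = 18.7 °F.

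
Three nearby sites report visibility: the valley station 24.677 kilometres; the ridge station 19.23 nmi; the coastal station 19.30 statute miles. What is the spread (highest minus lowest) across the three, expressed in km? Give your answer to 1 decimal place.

the ridge station: 19.23 nmi = 35.614 km.
the coastal station: 19.30 SM = 31.060 km.
Spread: 35.614 − 24.677 = 10.9 km.

10.9 km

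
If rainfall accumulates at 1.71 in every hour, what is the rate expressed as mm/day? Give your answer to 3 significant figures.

1040 mm/day

1.71 in/hour × 25.4 mm/in × 24 hour/day = 1040 mm/day.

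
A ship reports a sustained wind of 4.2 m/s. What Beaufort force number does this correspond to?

Beaufort force 3

4.2 m/s lies in the Beaufort 3 band (gentle breeze, 3.4–5.4 m/s).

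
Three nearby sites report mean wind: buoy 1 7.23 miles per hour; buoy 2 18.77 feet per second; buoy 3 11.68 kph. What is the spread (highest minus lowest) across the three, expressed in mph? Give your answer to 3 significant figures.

buoy 2: 18.77 ft/s = 12.7977 mph.
buoy 3: 11.68 km/h = 7.2576 mph.
Spread: 12.7977 − 7.2300 = 5.57 mph.

5.57 mph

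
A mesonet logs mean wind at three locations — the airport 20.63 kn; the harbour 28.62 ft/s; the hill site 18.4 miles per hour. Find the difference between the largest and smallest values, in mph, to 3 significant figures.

5.34 mph

the airport: 20.63 kt = 23.7406 mph.
the harbour: 28.62 ft/s = 19.5136 mph.
Spread: 23.7406 − 18.4000 = 5.34 mph.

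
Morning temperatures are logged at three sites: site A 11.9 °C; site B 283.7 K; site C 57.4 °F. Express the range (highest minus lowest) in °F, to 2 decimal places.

site B: 283.7 K = 10.550 °C.
site C: 57.4 °F = 14.111 °C.
Spread: 14.111 − 10.550 = 3.561 °C = 6.41 °F.

6.41 °F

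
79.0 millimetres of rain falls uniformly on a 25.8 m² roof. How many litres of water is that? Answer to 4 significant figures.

1 mm over 1 m² is 1 L, so volume = 79 × 25.8 = 2038.2 L ≈ 2038 L.

2038 litres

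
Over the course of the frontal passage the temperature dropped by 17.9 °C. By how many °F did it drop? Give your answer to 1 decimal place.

For a temperature change the 32° offset cancels: Δ°F = 17.9 × 1.8 = 32.2 °F.

32.2 °F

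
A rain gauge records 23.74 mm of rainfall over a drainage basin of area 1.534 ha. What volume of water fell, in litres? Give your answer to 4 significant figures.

364200 litres

Area: 1.534 ha = 15340 m².
1 mm over 1 m² is 1 L, so volume = 23.74 × 15340 = 364171.6 L ≈ 364200 L.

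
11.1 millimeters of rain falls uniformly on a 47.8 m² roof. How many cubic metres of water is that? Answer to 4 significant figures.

1 mm over 1 m² is 1 L, so volume = 11.1 × 47.8 = 530.58 L = 0.5306 m³.

0.5306 cubic metres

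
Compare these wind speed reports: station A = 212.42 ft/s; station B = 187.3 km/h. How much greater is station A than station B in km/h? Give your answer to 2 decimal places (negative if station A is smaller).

45.78 km/h

station A: 212.42 ft/s = 233.0842 km/h.
Difference: 233.0842 − 187.3000 = 45.78 km/h.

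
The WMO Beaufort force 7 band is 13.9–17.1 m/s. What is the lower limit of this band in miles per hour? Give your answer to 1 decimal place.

13.9–17.1 m/s × 2.237 = 31.1–38.3 mph.

31.1 mph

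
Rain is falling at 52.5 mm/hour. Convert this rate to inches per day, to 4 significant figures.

49.61 in/day

52.5 mm/hour × 0.0393701 in/mm × 24 hour/day = 49.61 in/day.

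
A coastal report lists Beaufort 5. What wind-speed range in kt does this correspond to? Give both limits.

Beaufort 5 (fresh breeze) spans 17–21 knots.

17 to 21 kt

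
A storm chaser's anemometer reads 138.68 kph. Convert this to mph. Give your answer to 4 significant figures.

1 km/h = 0.621371 mph, so 138.68 × 0.621371 = 86.17 mph.

86.17 mph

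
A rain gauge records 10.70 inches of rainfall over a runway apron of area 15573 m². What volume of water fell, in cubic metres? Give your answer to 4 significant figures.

4232 cubic metres

Depth: 10.70 in × 25.4 = 271.78 mm.
1 mm over 1 m² is 1 L, so volume = 271.78 × 15573 = 4232429.9 L = 4232 m³.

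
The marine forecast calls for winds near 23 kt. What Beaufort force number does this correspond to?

Beaufort force 6

23 kt lies in the Beaufort 6 band (strong breeze, 22–27 kt).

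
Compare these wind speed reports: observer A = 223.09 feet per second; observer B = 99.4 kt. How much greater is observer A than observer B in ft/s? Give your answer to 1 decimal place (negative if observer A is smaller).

observer B: 99.4 kt = 167.768 ft/s.
Difference: 223.090 − 167.768 = 55.3 ft/s.

55.3 ft/s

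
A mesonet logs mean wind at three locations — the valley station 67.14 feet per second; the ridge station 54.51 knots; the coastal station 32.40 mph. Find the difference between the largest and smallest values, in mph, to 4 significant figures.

the valley station: 67.14 ft/s = 45.7773 mph.
the ridge station: 54.51 kt = 62.7290 mph.
Spread: 62.7290 − 32.4000 = 30.33 mph.

30.33 mph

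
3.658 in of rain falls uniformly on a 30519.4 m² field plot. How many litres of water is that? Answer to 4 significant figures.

2836000 litres

Depth: 3.658 in × 25.4 = 92.9132 mm.
1 mm over 1 m² is 1 L, so volume = 92.9132 × 30519.4 = 2835655.1 L ≈ 2836000 L.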